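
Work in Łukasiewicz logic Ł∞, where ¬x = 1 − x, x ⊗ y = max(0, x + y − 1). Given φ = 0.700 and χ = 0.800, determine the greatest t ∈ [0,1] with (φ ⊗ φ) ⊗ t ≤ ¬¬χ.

1.000

φ ⊗ φ = max(0, 0.700 + 0.700 − 1) = max(0, 0.400) = 0.400
So the left factor is φ ⊗ φ = 0.400.
¬χ = 1 − 0.800 = 0.200
¬¬χ = 1 − 0.200 = 0.800
So the right-hand bound is ¬¬χ = 0.800.
The residuum of the Łukasiewicz t-norm gives the supremum: min(1, 1 − 0.400 + 0.800).
1 − 0.400 + 0.800 = 1.400, so t = min(1, 1.400) = 1.000.
Check: 0.400 ⊗ 1.000 = max(0, 0.400) = 0.400 ≤ 0.800.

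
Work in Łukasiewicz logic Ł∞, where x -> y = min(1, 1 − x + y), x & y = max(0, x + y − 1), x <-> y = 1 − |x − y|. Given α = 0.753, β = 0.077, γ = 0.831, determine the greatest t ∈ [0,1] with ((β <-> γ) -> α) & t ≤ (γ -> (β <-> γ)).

β <-> γ = 1 − |0.077 − 0.831| = 1 − 0.754 = 0.246
(β <-> γ) -> α = min(1, 1 − 0.246 + 0.753) = min(1, 1.507) = 1.000
So the left factor is (β <-> γ) -> α = 1.000.
γ -> (β <-> γ) = min(1, 1 − 0.831 + 0.246) = min(1, 0.415) = 0.415
So the right-hand bound is γ -> (β <-> γ) = 0.415.
The residuum of the Łukasiewicz t-norm gives the supremum: min(1, 1 − 1.000 + 0.415).
1 − 1.000 + 0.415 = 0.415, so t = min(1, 0.415) = 0.415.
Check: 1.000 & 0.415 = max(0, 0.415) = 0.415 ≤ 0.415.

0.415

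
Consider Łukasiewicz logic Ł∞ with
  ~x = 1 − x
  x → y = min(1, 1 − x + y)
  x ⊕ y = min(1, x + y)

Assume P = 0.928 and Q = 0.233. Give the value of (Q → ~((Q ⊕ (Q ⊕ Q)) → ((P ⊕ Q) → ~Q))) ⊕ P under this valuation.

1.000

Q ⊕ Q = min(1, 0.233 + 0.233) = min(1, 0.466) = 0.466
Q ⊕ (Q ⊕ Q) = min(1, 0.233 + 0.466) = min(1, 0.699) = 0.699
P ⊕ Q = min(1, 0.928 + 0.233) = min(1, 1.161) = 1.000
~Q = 1 − 0.233 = 0.767
(P ⊕ Q) → ~Q = min(1, 1 − 1.000 + 0.767) = min(1, 0.767) = 0.767
(Q ⊕ (Q ⊕ Q)) → ((P ⊕ Q) → ~Q) = min(1, 1 − 0.699 + 0.767) = min(1, 1.068) = 1.000
~((Q ⊕ (Q ⊕ Q)) → ((P ⊕ Q) → ~Q)) = 1 − 1.000 = 0.000
Q → ~((Q ⊕ (Q ⊕ Q)) → ((P ⊕ Q) → ~Q)) = min(1, 1 − 0.233 + 0.000) = min(1, 0.767) = 0.767
(Q → ~((Q ⊕ (Q ⊕ Q)) → ((P ⊕ Q) → ~Q))) ⊕ P = min(1, 0.767 + 0.928) = min(1, 1.695) = 1.000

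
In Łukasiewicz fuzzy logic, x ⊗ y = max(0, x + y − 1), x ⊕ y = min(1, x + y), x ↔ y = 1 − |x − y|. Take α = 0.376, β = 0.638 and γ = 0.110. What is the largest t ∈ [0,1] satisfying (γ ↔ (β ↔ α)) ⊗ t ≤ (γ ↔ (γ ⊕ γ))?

1.000

β ↔ α = 1 − |0.638 − 0.376| = 1 − 0.262 = 0.738
γ ↔ (β ↔ α) = 1 − |0.110 − 0.738| = 1 − 0.628 = 0.372
So the left factor is γ ↔ (β ↔ α) = 0.372.
γ ⊕ γ = min(1, 0.110 + 0.110) = min(1, 0.220) = 0.220
γ ↔ (γ ⊕ γ) = 1 − |0.110 − 0.220| = 1 − 0.110 = 0.890
So the right-hand bound is γ ↔ (γ ⊕ γ) = 0.890.
The residuum of the Łukasiewicz t-norm gives the supremum: min(1, 1 − 0.372 + 0.890).
1 − 0.372 + 0.890 = 1.518, so t = min(1, 1.518) = 1.000.
Check: 0.372 ⊗ 1.000 = max(0, 0.372) = 0.372 ≤ 0.890.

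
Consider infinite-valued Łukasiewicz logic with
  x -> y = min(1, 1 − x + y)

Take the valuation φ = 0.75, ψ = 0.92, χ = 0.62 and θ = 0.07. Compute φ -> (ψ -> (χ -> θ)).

0.78

χ -> θ = min(1, 1 − 0.62 + 0.07) = min(1, 0.45) = 0.45
ψ -> (χ -> θ) = min(1, 1 − 0.92 + 0.45) = min(1, 0.53) = 0.53
φ -> (ψ -> (χ -> θ)) = min(1, 1 − 0.75 + 0.53) = min(1, 0.78) = 0.78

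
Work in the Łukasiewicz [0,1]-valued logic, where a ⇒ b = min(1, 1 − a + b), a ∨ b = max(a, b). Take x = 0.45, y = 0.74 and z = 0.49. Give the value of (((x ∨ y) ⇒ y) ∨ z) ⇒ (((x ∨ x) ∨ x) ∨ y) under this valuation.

x ∨ y = max(0.45, 0.74) = 0.74
(x ∨ y) ⇒ y = min(1, 1 − 0.74 + 0.74) = min(1, 1.00) = 1.00
((x ∨ y) ⇒ y) ∨ z = max(1.00, 0.49) = 1.00
x ∨ x = max(0.45, 0.45) = 0.45
(x ∨ x) ∨ x = max(0.45, 0.45) = 0.45
((x ∨ x) ∨ x) ∨ y = max(0.45, 0.74) = 0.74
(((x ∨ y) ⇒ y) ∨ z) ⇒ (((x ∨ x) ∨ x) ∨ y) = min(1, 1 − 1.00 + 0.74) = min(1, 0.74) = 0.74

0.74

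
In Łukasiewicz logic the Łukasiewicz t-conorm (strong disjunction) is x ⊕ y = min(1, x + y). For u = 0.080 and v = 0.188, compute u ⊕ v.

0.268

u ⊕ v = min(1, 0.080 + 0.188) = min(1, 0.268) = 0.268
For comparison, the Gödel t-conorm max(x, y) would give 0.188.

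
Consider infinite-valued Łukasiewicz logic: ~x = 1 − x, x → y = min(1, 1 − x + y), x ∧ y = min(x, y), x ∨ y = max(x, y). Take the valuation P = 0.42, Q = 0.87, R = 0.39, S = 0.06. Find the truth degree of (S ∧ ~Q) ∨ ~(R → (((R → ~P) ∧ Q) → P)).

0.06

~Q = 1 − 0.87 = 0.13
S ∧ ~Q = min(0.06, 0.13) = 0.06
~P = 1 − 0.42 = 0.58
R → ~P = min(1, 1 − 0.39 + 0.58) = min(1, 1.19) = 1.00
(R → ~P) ∧ Q = min(1.00, 0.87) = 0.87
((R → ~P) ∧ Q) → P = min(1, 1 − 0.87 + 0.42) = min(1, 0.55) = 0.55
R → (((R → ~P) ∧ Q) → P) = min(1, 1 − 0.39 + 0.55) = min(1, 1.16) = 1.00
~(R → (((R → ~P) ∧ Q) → P)) = 1 − 1.00 = 0.00
(S ∧ ~Q) ∨ ~(R → (((R → ~P) ∧ Q) → P)) = max(0.06, 0.00) = 0.06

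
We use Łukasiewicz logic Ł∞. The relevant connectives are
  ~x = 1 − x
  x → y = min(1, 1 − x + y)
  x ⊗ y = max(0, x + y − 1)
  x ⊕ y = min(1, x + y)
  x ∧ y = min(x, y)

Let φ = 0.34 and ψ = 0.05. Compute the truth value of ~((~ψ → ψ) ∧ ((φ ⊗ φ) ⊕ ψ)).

~ψ = 1 − 0.05 = 0.95
~ψ → ψ = min(1, 1 − 0.95 + 0.05) = min(1, 0.10) = 0.10
φ ⊗ φ = max(0, 0.34 + 0.34 − 1) = max(0, -0.32) = 0.00
(φ ⊗ φ) ⊕ ψ = min(1, 0.00 + 0.05) = min(1, 0.05) = 0.05
(~ψ → ψ) ∧ ((φ ⊗ φ) ⊕ ψ) = min(0.10, 0.05) = 0.05
~((~ψ → ψ) ∧ ((φ ⊗ φ) ⊕ ψ)) = 1 − 0.05 = 0.95

0.95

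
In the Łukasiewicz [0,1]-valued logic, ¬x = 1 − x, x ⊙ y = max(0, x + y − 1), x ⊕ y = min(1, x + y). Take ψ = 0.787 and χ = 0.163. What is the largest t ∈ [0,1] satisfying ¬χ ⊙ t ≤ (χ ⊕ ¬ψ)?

¬χ = 1 − 0.163 = 0.837
So the left factor is ¬χ = 0.837.
¬ψ = 1 − 0.787 = 0.213
χ ⊕ ¬ψ = min(1, 0.163 + 0.213) = min(1, 0.376) = 0.376
So the right-hand bound is χ ⊕ ¬ψ = 0.376.
The residuum of the Łukasiewicz t-norm gives the supremum: min(1, 1 − 0.837 + 0.376).
1 − 0.837 + 0.376 = 0.539, so t = min(1, 0.539) = 0.539.
Check: 0.837 ⊙ 0.539 = max(0, 0.376) = 0.376 ≤ 0.376.

0.539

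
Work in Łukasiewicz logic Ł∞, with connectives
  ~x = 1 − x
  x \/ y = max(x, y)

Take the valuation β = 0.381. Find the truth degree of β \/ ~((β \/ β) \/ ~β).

0.381

β \/ β = max(0.381, 0.381) = 0.381
~β = 1 − 0.381 = 0.619
(β \/ β) \/ ~β = max(0.381, 0.619) = 0.619
~((β \/ β) \/ ~β) = 1 − 0.619 = 0.381
β \/ ~((β \/ β) \/ ~β) = max(0.381, 0.381) = 0.381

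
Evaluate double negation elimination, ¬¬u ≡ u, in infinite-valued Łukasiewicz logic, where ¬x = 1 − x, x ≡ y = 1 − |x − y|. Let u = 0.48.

1.00

¬u = 1 − 0.48 = 0.52
¬¬u = 1 − 0.52 = 0.48
¬¬u ≡ u = 1 − |0.48 − 0.48| = 1 − 0.00 = 1.00
(As expected: always 1 in Ł∞ since negation is involutive.)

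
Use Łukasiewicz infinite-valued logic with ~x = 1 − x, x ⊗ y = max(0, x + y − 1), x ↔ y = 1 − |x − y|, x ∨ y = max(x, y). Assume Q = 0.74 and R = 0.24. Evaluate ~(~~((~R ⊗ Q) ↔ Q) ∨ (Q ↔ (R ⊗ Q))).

~R = 1 − 0.24 = 0.76
~R ⊗ Q = max(0, 0.76 + 0.74 − 1) = max(0, 0.50) = 0.50
(~R ⊗ Q) ↔ Q = 1 − |0.50 − 0.74| = 1 − 0.24 = 0.76
~((~R ⊗ Q) ↔ Q) = 1 − 0.76 = 0.24
~~((~R ⊗ Q) ↔ Q) = 1 − 0.24 = 0.76
R ⊗ Q = max(0, 0.24 + 0.74 − 1) = max(0, -0.02) = 0.00
Q ↔ (R ⊗ Q) = 1 − |0.74 − 0.00| = 1 − 0.74 = 0.26
~~((~R ⊗ Q) ↔ Q) ∨ (Q ↔ (R ⊗ Q)) = max(0.76, 0.26) = 0.76
~(~~((~R ⊗ Q) ↔ Q) ∨ (Q ↔ (R ⊗ Q))) = 1 − 0.76 = 0.24

0.24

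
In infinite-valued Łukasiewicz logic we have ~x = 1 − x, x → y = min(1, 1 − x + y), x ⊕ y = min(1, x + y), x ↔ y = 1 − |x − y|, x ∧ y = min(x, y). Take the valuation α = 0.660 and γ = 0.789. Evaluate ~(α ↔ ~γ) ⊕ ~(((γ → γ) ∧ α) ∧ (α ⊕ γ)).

0.789

~γ = 1 − 0.789 = 0.211
α ↔ ~γ = 1 − |0.660 − 0.211| = 1 − 0.449 = 0.551
~(α ↔ ~γ) = 1 − 0.551 = 0.449
γ → γ = min(1, 1 − 0.789 + 0.789) = min(1, 1.000) = 1.000
(γ → γ) ∧ α = min(1.000, 0.660) = 0.660
α ⊕ γ = min(1, 0.660 + 0.789) = min(1, 1.449) = 1.000
((γ → γ) ∧ α) ∧ (α ⊕ γ) = min(0.660, 1.000) = 0.660
~(((γ → γ) ∧ α) ∧ (α ⊕ γ)) = 1 − 0.660 = 0.340
~(α ↔ ~γ) ⊕ ~(((γ → γ) ∧ α) ∧ (α ⊕ γ)) = min(1, 0.449 + 0.340) = min(1, 0.789) = 0.789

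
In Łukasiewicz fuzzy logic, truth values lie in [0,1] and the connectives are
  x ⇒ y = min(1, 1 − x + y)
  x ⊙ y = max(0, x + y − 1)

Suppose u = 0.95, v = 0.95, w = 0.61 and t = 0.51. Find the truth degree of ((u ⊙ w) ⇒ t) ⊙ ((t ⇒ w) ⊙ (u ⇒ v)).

u ⊙ w = max(0, 0.95 + 0.61 − 1) = max(0, 0.56) = 0.56
(u ⊙ w) ⇒ t = min(1, 1 − 0.56 + 0.51) = min(1, 0.95) = 0.95
t ⇒ w = min(1, 1 − 0.51 + 0.61) = min(1, 1.10) = 1.00
u ⇒ v = min(1, 1 − 0.95 + 0.95) = min(1, 1.00) = 1.00
(t ⇒ w) ⊙ (u ⇒ v) = max(0, 1.00 + 1.00 − 1) = max(0, 1.00) = 1.00
((u ⊙ w) ⇒ t) ⊙ ((t ⇒ w) ⊙ (u ⇒ v)) = max(0, 0.95 + 1.00 − 1) = max(0, 0.95) = 0.95

0.95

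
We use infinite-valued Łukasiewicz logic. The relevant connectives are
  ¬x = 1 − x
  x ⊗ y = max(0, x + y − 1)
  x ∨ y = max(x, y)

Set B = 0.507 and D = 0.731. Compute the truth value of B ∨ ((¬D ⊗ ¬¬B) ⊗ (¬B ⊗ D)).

¬D = 1 − 0.731 = 0.269
¬B = 1 − 0.507 = 0.493
¬¬B = 1 − 0.493 = 0.507
¬D ⊗ ¬¬B = max(0, 0.269 + 0.507 − 1) = max(0, -0.224) = 0.000
¬B ⊗ D = max(0, 0.493 + 0.731 − 1) = max(0, 0.224) = 0.224
(¬D ⊗ ¬¬B) ⊗ (¬B ⊗ D) = max(0, 0.000 + 0.224 − 1) = max(0, -0.776) = 0.000
B ∨ ((¬D ⊗ ¬¬B) ⊗ (¬B ⊗ D)) = max(0.507, 0.000) = 0.507

0.507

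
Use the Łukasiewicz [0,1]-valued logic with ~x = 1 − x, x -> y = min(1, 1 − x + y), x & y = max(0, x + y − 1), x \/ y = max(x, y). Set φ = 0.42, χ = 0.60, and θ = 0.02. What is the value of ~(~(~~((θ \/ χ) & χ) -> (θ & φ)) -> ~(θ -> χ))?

θ \/ χ = max(0.02, 0.60) = 0.60
(θ \/ χ) & χ = max(0, 0.60 + 0.60 − 1) = max(0, 0.20) = 0.20
~((θ \/ χ) & χ) = 1 − 0.20 = 0.80
~~((θ \/ χ) & χ) = 1 − 0.80 = 0.20
θ & φ = max(0, 0.02 + 0.42 − 1) = max(0, -0.56) = 0.00
~~((θ \/ χ) & χ) -> (θ & φ) = min(1, 1 − 0.20 + 0.00) = min(1, 0.80) = 0.80
~(~~((θ \/ χ) & χ) -> (θ & φ)) = 1 − 0.80 = 0.20
θ -> χ = min(1, 1 − 0.02 + 0.60) = min(1, 1.58) = 1.00
~(θ -> χ) = 1 − 1.00 = 0.00
~(~~((θ \/ χ) & χ) -> (θ & φ)) -> ~(θ -> χ) = min(1, 1 − 0.20 + 0.00) = min(1, 0.80) = 0.80
~(~(~~((θ \/ χ) & χ) -> (θ & φ)) -> ~(θ -> χ)) = 1 − 0.80 = 0.20

0.20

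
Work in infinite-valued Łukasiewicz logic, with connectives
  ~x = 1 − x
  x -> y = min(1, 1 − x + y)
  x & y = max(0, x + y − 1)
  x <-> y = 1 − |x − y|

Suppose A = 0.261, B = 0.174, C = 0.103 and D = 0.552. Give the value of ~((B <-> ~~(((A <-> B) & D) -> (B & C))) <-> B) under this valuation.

0.465

A <-> B = 1 − |0.261 − 0.174| = 1 − 0.087 = 0.913
(A <-> B) & D = max(0, 0.913 + 0.552 − 1) = max(0, 0.465) = 0.465
B & C = max(0, 0.174 + 0.103 − 1) = max(0, -0.723) = 0.000
((A <-> B) & D) -> (B & C) = min(1, 1 − 0.465 + 0.000) = min(1, 0.535) = 0.535
~(((A <-> B) & D) -> (B & C)) = 1 − 0.535 = 0.465
~~(((A <-> B) & D) -> (B & C)) = 1 − 0.465 = 0.535
B <-> ~~(((A <-> B) & D) -> (B & C)) = 1 − |0.174 − 0.535| = 1 − 0.361 = 0.639
(B <-> ~~(((A <-> B) & D) -> (B & C))) <-> B = 1 − |0.639 − 0.174| = 1 − 0.465 = 0.535
~((B <-> ~~(((A <-> B) & D) -> (B & C))) <-> B) = 1 − 0.535 = 0.465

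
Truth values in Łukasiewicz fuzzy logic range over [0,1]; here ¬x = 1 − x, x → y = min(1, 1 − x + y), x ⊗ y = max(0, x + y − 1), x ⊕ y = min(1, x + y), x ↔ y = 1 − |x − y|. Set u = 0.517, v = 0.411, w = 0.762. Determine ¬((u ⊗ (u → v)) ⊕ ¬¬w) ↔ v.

0.589

u → v = min(1, 1 − 0.517 + 0.411) = min(1, 0.894) = 0.894
u ⊗ (u → v) = max(0, 0.517 + 0.894 − 1) = max(0, 0.411) = 0.411
¬w = 1 − 0.762 = 0.238
¬¬w = 1 − 0.238 = 0.762
(u ⊗ (u → v)) ⊕ ¬¬w = min(1, 0.411 + 0.762) = min(1, 1.173) = 1.000
¬((u ⊗ (u → v)) ⊕ ¬¬w) = 1 − 1.000 = 0.000
¬((u ⊗ (u → v)) ⊕ ¬¬w) ↔ v = 1 − |0.000 − 0.411| = 1 − 0.411 = 0.589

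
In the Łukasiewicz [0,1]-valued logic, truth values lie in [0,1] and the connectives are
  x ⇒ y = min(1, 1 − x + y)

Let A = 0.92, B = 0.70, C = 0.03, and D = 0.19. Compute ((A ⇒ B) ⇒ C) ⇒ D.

0.94

A ⇒ B = min(1, 1 − 0.92 + 0.70) = min(1, 0.78) = 0.78
(A ⇒ B) ⇒ C = min(1, 1 − 0.78 + 0.03) = min(1, 0.25) = 0.25
((A ⇒ B) ⇒ C) ⇒ D = min(1, 1 − 0.25 + 0.19) = min(1, 0.94) = 0.94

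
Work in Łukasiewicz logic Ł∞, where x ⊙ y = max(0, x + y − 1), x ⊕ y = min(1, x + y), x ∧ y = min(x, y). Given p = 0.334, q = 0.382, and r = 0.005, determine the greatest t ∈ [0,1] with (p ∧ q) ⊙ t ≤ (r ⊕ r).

p ∧ q = min(0.334, 0.382) = 0.334
So the left factor is p ∧ q = 0.334.
r ⊕ r = min(1, 0.005 + 0.005) = min(1, 0.010) = 0.010
So the right-hand bound is r ⊕ r = 0.010.
The residuum of the Łukasiewicz t-norm gives the supremum: min(1, 1 − 0.334 + 0.010).
1 − 0.334 + 0.010 = 0.676, so t = min(1, 0.676) = 0.676.
Check: 0.334 ⊙ 0.676 = max(0, 0.010) = 0.010 ≤ 0.010.

0.676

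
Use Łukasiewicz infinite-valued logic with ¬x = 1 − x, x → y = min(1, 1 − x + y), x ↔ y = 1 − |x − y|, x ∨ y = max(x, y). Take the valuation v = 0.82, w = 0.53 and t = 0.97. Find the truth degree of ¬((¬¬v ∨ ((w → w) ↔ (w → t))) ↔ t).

¬v = 1 − 0.82 = 0.18
¬¬v = 1 − 0.18 = 0.82
w → w = min(1, 1 − 0.53 + 0.53) = min(1, 1.00) = 1.00
w → t = min(1, 1 − 0.53 + 0.97) = min(1, 1.44) = 1.00
(w → w) ↔ (w → t) = 1 − |1.00 − 1.00| = 1 − 0.00 = 1.00
¬¬v ∨ ((w → w) ↔ (w → t)) = max(0.82, 1.00) = 1.00
(¬¬v ∨ ((w → w) ↔ (w → t))) ↔ t = 1 − |1.00 − 0.97| = 1 − 0.03 = 0.97
¬((¬¬v ∨ ((w → w) ↔ (w → t))) ↔ t) = 1 − 0.97 = 0.03

0.03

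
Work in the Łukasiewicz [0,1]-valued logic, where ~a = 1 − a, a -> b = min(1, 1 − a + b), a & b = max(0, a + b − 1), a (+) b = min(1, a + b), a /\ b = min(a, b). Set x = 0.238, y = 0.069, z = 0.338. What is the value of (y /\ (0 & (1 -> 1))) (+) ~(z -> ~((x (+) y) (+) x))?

0.000

1 -> 1 = min(1, 1 − 1.000 + 1.000) = min(1, 1.000) = 1.000
0 & (1 -> 1) = max(0, 0.000 + 1.000 − 1) = max(0, 0.000) = 0.000
y /\ (0 & (1 -> 1)) = min(0.069, 0.000) = 0.000
x (+) y = min(1, 0.238 + 0.069) = min(1, 0.307) = 0.307
(x (+) y) (+) x = min(1, 0.307 + 0.238) = min(1, 0.545) = 0.545
~((x (+) y) (+) x) = 1 − 0.545 = 0.455
z -> ~((x (+) y) (+) x) = min(1, 1 − 0.338 + 0.455) = min(1, 1.117) = 1.000
~(z -> ~((x (+) y) (+) x)) = 1 − 1.000 = 0.000
(y /\ (0 & (1 -> 1))) (+) ~(z -> ~((x (+) y) (+) x)) = min(1, 0.000 + 0.000) = min(1, 0.000) = 0.000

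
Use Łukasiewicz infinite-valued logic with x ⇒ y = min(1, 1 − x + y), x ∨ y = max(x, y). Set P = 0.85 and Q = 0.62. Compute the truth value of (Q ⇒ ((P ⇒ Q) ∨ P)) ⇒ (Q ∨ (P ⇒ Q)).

P ⇒ Q = min(1, 1 − 0.85 + 0.62) = min(1, 0.77) = 0.77
(P ⇒ Q) ∨ P = max(0.77, 0.85) = 0.85
Q ⇒ ((P ⇒ Q) ∨ P) = min(1, 1 − 0.62 + 0.85) = min(1, 1.23) = 1.00
Q ∨ (P ⇒ Q) = max(0.62, 0.77) = 0.77
(Q ⇒ ((P ⇒ Q) ∨ P)) ⇒ (Q ∨ (P ⇒ Q)) = min(1, 1 − 1.00 + 0.77) = min(1, 0.77) = 0.77

0.77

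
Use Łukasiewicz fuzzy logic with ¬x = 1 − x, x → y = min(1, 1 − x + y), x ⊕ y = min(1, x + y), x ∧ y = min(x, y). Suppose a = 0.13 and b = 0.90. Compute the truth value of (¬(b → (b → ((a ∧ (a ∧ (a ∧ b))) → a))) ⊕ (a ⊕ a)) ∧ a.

a ∧ b = min(0.13, 0.90) = 0.13
a ∧ (a ∧ b) = min(0.13, 0.13) = 0.13
a ∧ (a ∧ (a ∧ b)) = min(0.13, 0.13) = 0.13
(a ∧ (a ∧ (a ∧ b))) → a = min(1, 1 − 0.13 + 0.13) = min(1, 1.00) = 1.00
b → ((a ∧ (a ∧ (a ∧ b))) → a) = min(1, 1 − 0.90 + 1.00) = min(1, 1.10) = 1.00
b → (b → ((a ∧ (a ∧ (a ∧ b))) → a)) = min(1, 1 − 0.90 + 1.00) = min(1, 1.10) = 1.00
¬(b → (b → ((a ∧ (a ∧ (a ∧ b))) → a))) = 1 − 1.00 = 0.00
a ⊕ a = min(1, 0.13 + 0.13) = min(1, 0.26) = 0.26
¬(b → (b → ((a ∧ (a ∧ (a ∧ b))) → a))) ⊕ (a ⊕ a) = min(1, 0.00 + 0.26) = min(1, 0.26) = 0.26
(¬(b → (b → ((a ∧ (a ∧ (a ∧ b))) → a))) ⊕ (a ⊕ a)) ∧ a = min(0.26, 0.13) = 0.13

0.13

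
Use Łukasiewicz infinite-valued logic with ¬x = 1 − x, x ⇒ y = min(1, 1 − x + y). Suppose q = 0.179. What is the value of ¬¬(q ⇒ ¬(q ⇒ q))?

0.821

q ⇒ q = min(1, 1 − 0.179 + 0.179) = min(1, 1.000) = 1.000
¬(q ⇒ q) = 1 − 1.000 = 0.000
q ⇒ ¬(q ⇒ q) = min(1, 1 − 0.179 + 0.000) = min(1, 0.821) = 0.821
¬(q ⇒ ¬(q ⇒ q)) = 1 − 0.821 = 0.179
¬¬(q ⇒ ¬(q ⇒ q)) = 1 − 0.179 = 0.821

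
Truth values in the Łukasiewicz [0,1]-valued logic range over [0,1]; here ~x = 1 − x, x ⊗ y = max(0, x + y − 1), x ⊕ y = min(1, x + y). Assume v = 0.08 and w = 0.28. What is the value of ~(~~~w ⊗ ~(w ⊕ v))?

0.64

~w = 1 − 0.28 = 0.72
~~w = 1 − 0.72 = 0.28
~~~w = 1 − 0.28 = 0.72
w ⊕ v = min(1, 0.28 + 0.08) = min(1, 0.36) = 0.36
~(w ⊕ v) = 1 − 0.36 = 0.64
~~~w ⊗ ~(w ⊕ v) = max(0, 0.72 + 0.64 − 1) = max(0, 0.36) = 0.36
~(~~~w ⊗ ~(w ⊕ v)) = 1 − 0.36 = 0.64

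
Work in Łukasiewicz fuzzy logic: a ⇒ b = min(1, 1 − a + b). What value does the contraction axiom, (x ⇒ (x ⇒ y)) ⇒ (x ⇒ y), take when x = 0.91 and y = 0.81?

0.91

x ⇒ y = min(1, 1 − 0.91 + 0.81) = min(1, 0.90) = 0.90
x ⇒ (x ⇒ y) = min(1, 1 − 0.91 + 0.90) = min(1, 0.99) = 0.99
(x ⇒ (x ⇒ y)) ⇒ (x ⇒ y) = min(1, 1 − 0.99 + 0.90) = min(1, 0.91) = 0.91
(The value 0.91 < 1 shows this instance is not satisfied; fails in Ł∞ (the t-norm is not idempotent).)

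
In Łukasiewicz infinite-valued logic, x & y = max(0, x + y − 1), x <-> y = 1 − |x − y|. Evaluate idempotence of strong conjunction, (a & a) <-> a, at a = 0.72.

0.72

a & a = max(0, 0.72 + 0.72 − 1) = max(0, 0.44) = 0.44
(a & a) <-> a = 1 − |0.44 − 0.72| = 1 − 0.28 = 0.72
(The value 0.72 < 1 shows this instance is not satisfied; fails in Ł∞ since a ⊗ a = max(0, 2a−1) ≠ a in general.)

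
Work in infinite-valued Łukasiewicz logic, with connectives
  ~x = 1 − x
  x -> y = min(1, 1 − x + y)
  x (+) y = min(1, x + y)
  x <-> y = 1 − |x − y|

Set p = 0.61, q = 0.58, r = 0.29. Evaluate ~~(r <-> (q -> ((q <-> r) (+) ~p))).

q <-> r = 1 − |0.58 − 0.29| = 1 − 0.29 = 0.71
~p = 1 − 0.61 = 0.39
(q <-> r) (+) ~p = min(1, 0.71 + 0.39) = min(1, 1.10) = 1.00
q -> ((q <-> r) (+) ~p) = min(1, 1 − 0.58 + 1.00) = min(1, 1.42) = 1.00
r <-> (q -> ((q <-> r) (+) ~p)) = 1 − |0.29 − 1.00| = 1 − 0.71 = 0.29
~(r <-> (q -> ((q <-> r) (+) ~p))) = 1 − 0.29 = 0.71
~~(r <-> (q -> ((q <-> r) (+) ~p))) = 1 − 0.71 = 0.29

0.29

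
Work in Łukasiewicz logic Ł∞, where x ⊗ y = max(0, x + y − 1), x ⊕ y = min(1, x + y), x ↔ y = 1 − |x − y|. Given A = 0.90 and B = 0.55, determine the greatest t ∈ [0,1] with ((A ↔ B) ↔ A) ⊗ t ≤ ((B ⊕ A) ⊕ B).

A ↔ B = 1 − |0.90 − 0.55| = 1 − 0.35 = 0.65
(A ↔ B) ↔ A = 1 − |0.65 − 0.90| = 1 − 0.25 = 0.75
So the left factor is (A ↔ B) ↔ A = 0.75.
B ⊕ A = min(1, 0.55 + 0.90) = min(1, 1.45) = 1.00
(B ⊕ A) ⊕ B = min(1, 1.00 + 0.55) = min(1, 1.55) = 1.00
So the right-hand bound is (B ⊕ A) ⊕ B = 1.00.
The residuum of the Łukasiewicz t-norm gives the supremum: min(1, 1 − 0.75 + 1.00).
1 − 0.75 + 1.00 = 1.25, so t = min(1, 1.25) = 1.00.
Check: 0.75 ⊗ 1.00 = max(0, 0.75) = 0.75 ≤ 1.00.

1.00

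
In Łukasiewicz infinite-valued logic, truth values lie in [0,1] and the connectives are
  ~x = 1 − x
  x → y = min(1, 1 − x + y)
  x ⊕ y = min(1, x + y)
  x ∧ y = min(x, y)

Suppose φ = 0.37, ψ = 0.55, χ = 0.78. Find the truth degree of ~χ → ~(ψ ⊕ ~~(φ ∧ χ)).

~χ = 1 − 0.78 = 0.22
φ ∧ χ = min(0.37, 0.78) = 0.37
~(φ ∧ χ) = 1 − 0.37 = 0.63
~~(φ ∧ χ) = 1 − 0.63 = 0.37
ψ ⊕ ~~(φ ∧ χ) = min(1, 0.55 + 0.37) = min(1, 0.92) = 0.92
~(ψ ⊕ ~~(φ ∧ χ)) = 1 − 0.92 = 0.08
~χ → ~(ψ ⊕ ~~(φ ∧ χ)) = min(1, 1 − 0.22 + 0.08) = min(1, 0.86) = 0.86

0.86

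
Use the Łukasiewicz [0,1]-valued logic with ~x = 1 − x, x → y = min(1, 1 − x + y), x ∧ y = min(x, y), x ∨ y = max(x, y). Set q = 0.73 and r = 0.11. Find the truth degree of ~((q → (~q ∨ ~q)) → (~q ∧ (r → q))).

0.27

~q = 1 − 0.73 = 0.27
~q ∨ ~q = max(0.27, 0.27) = 0.27
q → (~q ∨ ~q) = min(1, 1 − 0.73 + 0.27) = min(1, 0.54) = 0.54
r → q = min(1, 1 − 0.11 + 0.73) = min(1, 1.62) = 1.00
~q ∧ (r → q) = min(0.27, 1.00) = 0.27
(q → (~q ∨ ~q)) → (~q ∧ (r → q)) = min(1, 1 − 0.54 + 0.27) = min(1, 0.73) = 0.73
~((q → (~q ∨ ~q)) → (~q ∧ (r → q))) = 1 − 0.73 = 0.27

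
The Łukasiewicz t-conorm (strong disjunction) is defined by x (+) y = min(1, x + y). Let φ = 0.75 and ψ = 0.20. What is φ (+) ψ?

φ (+) ψ = min(1, 0.75 + 0.20) = min(1, 0.95) = 0.95
For comparison, the Gödel t-conorm max(x, y) would give 0.75.

0.95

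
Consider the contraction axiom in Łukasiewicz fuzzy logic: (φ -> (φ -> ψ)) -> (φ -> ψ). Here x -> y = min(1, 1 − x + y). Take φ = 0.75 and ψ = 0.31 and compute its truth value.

0.75

φ -> ψ = min(1, 1 − 0.75 + 0.31) = min(1, 0.56) = 0.56
φ -> (φ -> ψ) = min(1, 1 − 0.75 + 0.56) = min(1, 0.81) = 0.81
(φ -> (φ -> ψ)) -> (φ -> ψ) = min(1, 1 − 0.81 + 0.56) = min(1, 0.75) = 0.75
(The value 0.75 < 1 shows this instance is not satisfied; fails in Ł∞ (the t-norm is not idempotent).)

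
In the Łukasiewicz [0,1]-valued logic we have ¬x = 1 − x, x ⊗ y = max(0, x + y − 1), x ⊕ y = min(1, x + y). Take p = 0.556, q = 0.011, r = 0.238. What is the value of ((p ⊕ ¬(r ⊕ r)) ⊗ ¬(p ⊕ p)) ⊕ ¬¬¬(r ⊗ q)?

r ⊕ r = min(1, 0.238 + 0.238) = min(1, 0.476) = 0.476
¬(r ⊕ r) = 1 − 0.476 = 0.524
p ⊕ ¬(r ⊕ r) = min(1, 0.556 + 0.524) = min(1, 1.080) = 1.000
p ⊕ p = min(1, 0.556 + 0.556) = min(1, 1.112) = 1.000
¬(p ⊕ p) = 1 − 1.000 = 0.000
(p ⊕ ¬(r ⊕ r)) ⊗ ¬(p ⊕ p) = max(0, 1.000 + 0.000 − 1) = max(0, 0.000) = 0.000
r ⊗ q = max(0, 0.238 + 0.011 − 1) = max(0, -0.751) = 0.000
¬(r ⊗ q) = 1 − 0.000 = 1.000
¬¬(r ⊗ q) = 1 − 1.000 = 0.000
¬¬¬(r ⊗ q) = 1 − 0.000 = 1.000
((p ⊕ ¬(r ⊕ r)) ⊗ ¬(p ⊕ p)) ⊕ ¬¬¬(r ⊗ q) = min(1, 0.000 + 1.000) = min(1, 1.000) = 1.000

1.000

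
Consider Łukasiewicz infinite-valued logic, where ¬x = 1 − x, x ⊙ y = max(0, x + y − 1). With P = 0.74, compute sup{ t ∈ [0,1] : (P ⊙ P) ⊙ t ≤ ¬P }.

P ⊙ P = max(0, 0.74 + 0.74 − 1) = max(0, 0.48) = 0.48
So the left factor is P ⊙ P = 0.48.
¬P = 1 − 0.74 = 0.26
So the right-hand bound is ¬P = 0.26.
The residuum of the Łukasiewicz t-norm gives the supremum: min(1, 1 − 0.48 + 0.26).
1 − 0.48 + 0.26 = 0.78, so t = min(1, 0.78) = 0.78.
Check: 0.48 ⊙ 0.78 = max(0, 0.26) = 0.26 ≤ 0.26.

0.78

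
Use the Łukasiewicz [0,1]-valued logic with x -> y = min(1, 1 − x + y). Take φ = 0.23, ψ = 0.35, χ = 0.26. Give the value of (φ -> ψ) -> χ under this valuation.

0.26

φ -> ψ = min(1, 1 − 0.23 + 0.35) = min(1, 1.12) = 1.00
(φ -> ψ) -> χ = min(1, 1 − 1.00 + 0.26) = min(1, 0.26) = 0.26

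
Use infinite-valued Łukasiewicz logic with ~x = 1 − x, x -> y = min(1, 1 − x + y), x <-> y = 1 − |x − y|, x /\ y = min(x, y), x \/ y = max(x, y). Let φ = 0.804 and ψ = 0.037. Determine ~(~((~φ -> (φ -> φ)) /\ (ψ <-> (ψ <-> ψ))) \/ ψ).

~φ = 1 − 0.804 = 0.196
φ -> φ = min(1, 1 − 0.804 + 0.804) = min(1, 1.000) = 1.000
~φ -> (φ -> φ) = min(1, 1 − 0.196 + 1.000) = min(1, 1.804) = 1.000
ψ <-> ψ = 1 − |0.037 − 0.037| = 1 − 0.000 = 1.000
ψ <-> (ψ <-> ψ) = 1 − |0.037 − 1.000| = 1 − 0.963 = 0.037
(~φ -> (φ -> φ)) /\ (ψ <-> (ψ <-> ψ)) = min(1.000, 0.037) = 0.037
~((~φ -> (φ -> φ)) /\ (ψ <-> (ψ <-> ψ))) = 1 − 0.037 = 0.963
~((~φ -> (φ -> φ)) /\ (ψ <-> (ψ <-> ψ))) \/ ψ = max(0.963, 0.037) = 0.963
~(~((~φ -> (φ -> φ)) /\ (ψ <-> (ψ <-> ψ))) \/ ψ) = 1 − 0.963 = 0.037

0.037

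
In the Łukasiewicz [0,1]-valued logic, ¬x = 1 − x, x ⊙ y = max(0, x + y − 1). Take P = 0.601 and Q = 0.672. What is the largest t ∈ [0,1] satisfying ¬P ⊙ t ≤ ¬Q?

0.929

¬P = 1 − 0.601 = 0.399
So the left factor is ¬P = 0.399.
¬Q = 1 − 0.672 = 0.328
So the right-hand bound is ¬Q = 0.328.
The residuum of the Łukasiewicz t-norm gives the supremum: min(1, 1 − 0.399 + 0.328).
1 − 0.399 + 0.328 = 0.929, so t = min(1, 0.929) = 0.929.
Check: 0.399 ⊙ 0.929 = max(0, 0.328) = 0.328 ≤ 0.328.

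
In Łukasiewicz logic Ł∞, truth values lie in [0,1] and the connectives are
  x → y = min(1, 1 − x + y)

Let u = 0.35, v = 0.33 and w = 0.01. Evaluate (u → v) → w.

u → v = min(1, 1 − 0.35 + 0.33) = min(1, 0.98) = 0.98
(u → v) → w = min(1, 1 − 0.98 + 0.01) = min(1, 0.03) = 0.03

0.03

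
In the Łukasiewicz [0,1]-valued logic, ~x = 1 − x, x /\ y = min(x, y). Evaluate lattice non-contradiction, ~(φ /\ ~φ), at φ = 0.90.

~φ = 1 − 0.90 = 0.10
φ /\ ~φ = min(0.90, 0.10) = 0.10
~(φ /\ ~φ) = 1 − 0.10 = 0.90
(The value 0.90 < 1 shows this instance is not satisfied; not a Ł∞-tautology — its value is 1 − min(a, 1−a).)

0.90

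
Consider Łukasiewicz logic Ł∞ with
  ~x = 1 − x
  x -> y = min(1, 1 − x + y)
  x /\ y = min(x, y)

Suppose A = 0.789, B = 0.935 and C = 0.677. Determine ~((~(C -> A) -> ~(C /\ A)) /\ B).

C -> A = min(1, 1 − 0.677 + 0.789) = min(1, 1.112) = 1.000
~(C -> A) = 1 − 1.000 = 0.000
C /\ A = min(0.677, 0.789) = 0.677
~(C /\ A) = 1 − 0.677 = 0.323
~(C -> A) -> ~(C /\ A) = min(1, 1 − 0.000 + 0.323) = min(1, 1.323) = 1.000
(~(C -> A) -> ~(C /\ A)) /\ B = min(1.000, 0.935) = 0.935
~((~(C -> A) -> ~(C /\ A)) /\ B) = 1 − 0.935 = 0.065

0.065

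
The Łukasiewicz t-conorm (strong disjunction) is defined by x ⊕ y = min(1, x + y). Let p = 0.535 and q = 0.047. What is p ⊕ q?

p ⊕ q = min(1, 0.535 + 0.047) = min(1, 0.582) = 0.582
For comparison, the Gödel t-conorm max(x, y) would give 0.535.

0.582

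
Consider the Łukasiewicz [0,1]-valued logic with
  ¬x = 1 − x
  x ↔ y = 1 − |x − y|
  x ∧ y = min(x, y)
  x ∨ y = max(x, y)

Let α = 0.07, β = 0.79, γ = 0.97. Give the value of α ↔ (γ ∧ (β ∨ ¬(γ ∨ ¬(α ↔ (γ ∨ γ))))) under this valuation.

γ ∨ γ = max(0.97, 0.97) = 0.97
α ↔ (γ ∨ γ) = 1 − |0.07 − 0.97| = 1 − 0.90 = 0.10
¬(α ↔ (γ ∨ γ)) = 1 − 0.10 = 0.90
γ ∨ ¬(α ↔ (γ ∨ γ)) = max(0.97, 0.90) = 0.97
¬(γ ∨ ¬(α ↔ (γ ∨ γ))) = 1 − 0.97 = 0.03
β ∨ ¬(γ ∨ ¬(α ↔ (γ ∨ γ))) = max(0.79, 0.03) = 0.79
γ ∧ (β ∨ ¬(γ ∨ ¬(α ↔ (γ ∨ γ)))) = min(0.97, 0.79) = 0.79
α ↔ (γ ∧ (β ∨ ¬(γ ∨ ¬(α ↔ (γ ∨ γ))))) = 1 − |0.07 − 0.79| = 1 − 0.72 = 0.28

0.28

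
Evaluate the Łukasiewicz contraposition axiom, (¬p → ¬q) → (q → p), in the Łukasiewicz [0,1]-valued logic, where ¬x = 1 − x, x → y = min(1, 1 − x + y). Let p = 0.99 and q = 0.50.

1.00

¬p = 1 − 0.99 = 0.01
¬q = 1 − 0.50 = 0.50
¬p → ¬q = min(1, 1 − 0.01 + 0.50) = min(1, 1.49) = 1.00
q → p = min(1, 1 − 0.50 + 0.99) = min(1, 1.49) = 1.00
(¬p → ¬q) → (q → p) = min(1, 1 − 1.00 + 1.00) = min(1, 1.00) = 1.00
(As expected: an axiom of Ł∞, always 1.)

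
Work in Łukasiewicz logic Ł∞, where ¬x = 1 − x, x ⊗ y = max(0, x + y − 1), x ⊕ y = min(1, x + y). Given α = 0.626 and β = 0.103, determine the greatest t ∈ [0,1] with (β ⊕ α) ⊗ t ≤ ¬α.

β ⊕ α = min(1, 0.103 + 0.626) = min(1, 0.729) = 0.729
So the left factor is β ⊕ α = 0.729.
¬α = 1 − 0.626 = 0.374
So the right-hand bound is ¬α = 0.374.
The residuum of the Łukasiewicz t-norm gives the supremum: min(1, 1 − 0.729 + 0.374).
1 − 0.729 + 0.374 = 0.645, so t = min(1, 0.645) = 0.645.
Check: 0.729 ⊗ 0.645 = max(0, 0.374) = 0.374 ≤ 0.374.

0.645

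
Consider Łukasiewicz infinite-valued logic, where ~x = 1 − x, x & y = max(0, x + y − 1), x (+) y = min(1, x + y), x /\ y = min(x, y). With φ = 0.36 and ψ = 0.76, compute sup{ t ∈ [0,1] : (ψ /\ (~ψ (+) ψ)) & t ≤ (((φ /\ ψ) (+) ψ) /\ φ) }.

~ψ = 1 − 0.76 = 0.24
~ψ (+) ψ = min(1, 0.24 + 0.76) = min(1, 1.00) = 1.00
ψ /\ (~ψ (+) ψ) = min(0.76, 1.00) = 0.76
So the left factor is ψ /\ (~ψ (+) ψ) = 0.76.
φ /\ ψ = min(0.36, 0.76) = 0.36
(φ /\ ψ) (+) ψ = min(1, 0.36 + 0.76) = min(1, 1.12) = 1.00
((φ /\ ψ) (+) ψ) /\ φ = min(1.00, 0.36) = 0.36
So the right-hand bound is ((φ /\ ψ) (+) ψ) /\ φ = 0.36.
The residuum of the Łukasiewicz t-norm gives the supremum: min(1, 1 − 0.76 + 0.36).
1 − 0.76 + 0.36 = 0.60, so t = min(1, 0.60) = 0.60.
Check: 0.76 & 0.60 = max(0, 0.36) = 0.36 ≤ 0.36.

0.60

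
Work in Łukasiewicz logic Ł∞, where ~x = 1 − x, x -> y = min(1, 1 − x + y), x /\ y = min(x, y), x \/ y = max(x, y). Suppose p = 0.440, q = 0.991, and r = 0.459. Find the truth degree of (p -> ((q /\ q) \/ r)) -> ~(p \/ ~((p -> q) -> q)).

q /\ q = min(0.991, 0.991) = 0.991
(q /\ q) \/ r = max(0.991, 0.459) = 0.991
p -> ((q /\ q) \/ r) = min(1, 1 − 0.440 + 0.991) = min(1, 1.551) = 1.000
p -> q = min(1, 1 − 0.440 + 0.991) = min(1, 1.551) = 1.000
(p -> q) -> q = min(1, 1 − 1.000 + 0.991) = min(1, 0.991) = 0.991
~((p -> q) -> q) = 1 − 0.991 = 0.009
p \/ ~((p -> q) -> q) = max(0.440, 0.009) = 0.440
~(p \/ ~((p -> q) -> q)) = 1 − 0.440 = 0.560
(p -> ((q /\ q) \/ r)) -> ~(p \/ ~((p -> q) -> q)) = min(1, 1 − 1.000 + 0.560) = min(1, 0.560) = 0.560

0.560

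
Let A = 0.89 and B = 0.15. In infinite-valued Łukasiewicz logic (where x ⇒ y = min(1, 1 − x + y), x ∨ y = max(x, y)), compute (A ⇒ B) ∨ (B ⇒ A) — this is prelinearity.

1.00

A ⇒ B = min(1, 1 − 0.89 + 0.15) = min(1, 0.26) = 0.26
B ⇒ A = min(1, 1 − 0.15 + 0.89) = min(1, 1.74) = 1.00
(A ⇒ B) ∨ (B ⇒ A) = max(0.26, 1.00) = 1.00
(As expected: a Ł∞-tautology — holds in every MV-chain.)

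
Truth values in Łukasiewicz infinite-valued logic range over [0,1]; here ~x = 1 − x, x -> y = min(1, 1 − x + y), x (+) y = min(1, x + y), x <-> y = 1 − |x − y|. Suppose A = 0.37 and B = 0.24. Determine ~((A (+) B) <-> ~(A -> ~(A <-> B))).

A (+) B = min(1, 0.37 + 0.24) = min(1, 0.61) = 0.61
A <-> B = 1 − |0.37 − 0.24| = 1 − 0.13 = 0.87
~(A <-> B) = 1 − 0.87 = 0.13
A -> ~(A <-> B) = min(1, 1 − 0.37 + 0.13) = min(1, 0.76) = 0.76
~(A -> ~(A <-> B)) = 1 − 0.76 = 0.24
(A (+) B) <-> ~(A -> ~(A <-> B)) = 1 − |0.61 − 0.24| = 1 − 0.37 = 0.63
~((A (+) B) <-> ~(A -> ~(A <-> B))) = 1 − 0.63 = 0.37

0.37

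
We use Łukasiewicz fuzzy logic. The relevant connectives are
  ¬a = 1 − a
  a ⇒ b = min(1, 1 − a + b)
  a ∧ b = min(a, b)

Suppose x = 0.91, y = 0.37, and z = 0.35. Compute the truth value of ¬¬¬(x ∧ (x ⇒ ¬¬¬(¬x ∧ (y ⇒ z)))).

0.09

¬x = 1 − 0.91 = 0.09
y ⇒ z = min(1, 1 − 0.37 + 0.35) = min(1, 0.98) = 0.98
¬x ∧ (y ⇒ z) = min(0.09, 0.98) = 0.09
¬(¬x ∧ (y ⇒ z)) = 1 − 0.09 = 0.91
¬¬(¬x ∧ (y ⇒ z)) = 1 − 0.91 = 0.09
¬¬¬(¬x ∧ (y ⇒ z)) = 1 − 0.09 = 0.91
x ⇒ ¬¬¬(¬x ∧ (y ⇒ z)) = min(1, 1 − 0.91 + 0.91) = min(1, 1.00) = 1.00
x ∧ (x ⇒ ¬¬¬(¬x ∧ (y ⇒ z))) = min(0.91, 1.00) = 0.91
¬(x ∧ (x ⇒ ¬¬¬(¬x ∧ (y ⇒ z)))) = 1 − 0.91 = 0.09
¬¬(x ∧ (x ⇒ ¬¬¬(¬x ∧ (y ⇒ z)))) = 1 − 0.09 = 0.91
¬¬¬(x ∧ (x ⇒ ¬¬¬(¬x ∧ (y ⇒ z)))) = 1 − 0.91 = 0.09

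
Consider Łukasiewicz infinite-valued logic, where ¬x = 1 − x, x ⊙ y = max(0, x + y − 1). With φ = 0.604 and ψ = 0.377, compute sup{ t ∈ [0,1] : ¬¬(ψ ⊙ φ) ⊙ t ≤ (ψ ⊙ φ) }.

1.000

ψ ⊙ φ = max(0, 0.377 + 0.604 − 1) = max(0, -0.019) = 0.000
¬(ψ ⊙ φ) = 1 − 0.000 = 1.000
¬¬(ψ ⊙ φ) = 1 − 1.000 = 0.000
So the left factor is ¬¬(ψ ⊙ φ) = 0.000.
So the right-hand bound is ψ ⊙ φ = 0.000.
The residuum of the Łukasiewicz t-norm gives the supremum: min(1, 1 − 0.000 + 0.000).
1 − 0.000 + 0.000 = 1.000, so t = min(1, 1.000) = 1.000.
Check: 0.000 ⊙ 1.000 = max(0, 0.000) = 0.000 ≤ 0.000.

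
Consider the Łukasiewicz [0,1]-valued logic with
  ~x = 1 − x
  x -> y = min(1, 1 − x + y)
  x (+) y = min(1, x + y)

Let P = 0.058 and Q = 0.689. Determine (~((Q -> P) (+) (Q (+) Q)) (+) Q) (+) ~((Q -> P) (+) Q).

0.689

Q -> P = min(1, 1 − 0.689 + 0.058) = min(1, 0.369) = 0.369
Q (+) Q = min(1, 0.689 + 0.689) = min(1, 1.378) = 1.000
(Q -> P) (+) (Q (+) Q) = min(1, 0.369 + 1.000) = min(1, 1.369) = 1.000
~((Q -> P) (+) (Q (+) Q)) = 1 − 1.000 = 0.000
~((Q -> P) (+) (Q (+) Q)) (+) Q = min(1, 0.000 + 0.689) = min(1, 0.689) = 0.689
(Q -> P) (+) Q = min(1, 0.369 + 0.689) = min(1, 1.058) = 1.000
~((Q -> P) (+) Q) = 1 − 1.000 = 0.000
(~((Q -> P) (+) (Q (+) Q)) (+) Q) (+) ~((Q -> P) (+) Q) = min(1, 0.689 + 0.000) = min(1, 0.689) = 0.689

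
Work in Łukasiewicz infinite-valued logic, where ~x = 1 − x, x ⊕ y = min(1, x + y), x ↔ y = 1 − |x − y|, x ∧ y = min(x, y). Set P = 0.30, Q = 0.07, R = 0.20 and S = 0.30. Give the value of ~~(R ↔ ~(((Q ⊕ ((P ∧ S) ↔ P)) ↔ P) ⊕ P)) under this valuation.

0.80

P ∧ S = min(0.30, 0.30) = 0.30
(P ∧ S) ↔ P = 1 − |0.30 − 0.30| = 1 − 0.00 = 1.00
Q ⊕ ((P ∧ S) ↔ P) = min(1, 0.07 + 1.00) = min(1, 1.07) = 1.00
(Q ⊕ ((P ∧ S) ↔ P)) ↔ P = 1 − |1.00 − 0.30| = 1 − 0.70 = 0.30
((Q ⊕ ((P ∧ S) ↔ P)) ↔ P) ⊕ P = min(1, 0.30 + 0.30) = min(1, 0.60) = 0.60
~(((Q ⊕ ((P ∧ S) ↔ P)) ↔ P) ⊕ P) = 1 − 0.60 = 0.40
R ↔ ~(((Q ⊕ ((P ∧ S) ↔ P)) ↔ P) ⊕ P) = 1 − |0.20 − 0.40| = 1 − 0.20 = 0.80
~(R ↔ ~(((Q ⊕ ((P ∧ S) ↔ P)) ↔ P) ⊕ P)) = 1 − 0.80 = 0.20
~~(R ↔ ~(((Q ⊕ ((P ∧ S) ↔ P)) ↔ P) ⊕ P)) = 1 − 0.20 = 0.80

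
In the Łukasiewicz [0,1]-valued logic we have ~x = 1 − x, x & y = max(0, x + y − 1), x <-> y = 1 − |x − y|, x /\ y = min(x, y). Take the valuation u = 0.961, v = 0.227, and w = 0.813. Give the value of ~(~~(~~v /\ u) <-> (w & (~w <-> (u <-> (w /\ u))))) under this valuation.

0.079

~v = 1 − 0.227 = 0.773
~~v = 1 − 0.773 = 0.227
~~v /\ u = min(0.227, 0.961) = 0.227
~(~~v /\ u) = 1 − 0.227 = 0.773
~~(~~v /\ u) = 1 − 0.773 = 0.227
~w = 1 − 0.813 = 0.187
w /\ u = min(0.813, 0.961) = 0.813
u <-> (w /\ u) = 1 − |0.961 − 0.813| = 1 − 0.148 = 0.852
~w <-> (u <-> (w /\ u)) = 1 − |0.187 − 0.852| = 1 − 0.665 = 0.335
w & (~w <-> (u <-> (w /\ u))) = max(0, 0.813 + 0.335 − 1) = max(0, 0.148) = 0.148
~~(~~v /\ u) <-> (w & (~w <-> (u <-> (w /\ u)))) = 1 − |0.227 − 0.148| = 1 − 0.079 = 0.921
~(~~(~~v /\ u) <-> (w & (~w <-> (u <-> (w /\ u))))) = 1 − 0.921 = 0.079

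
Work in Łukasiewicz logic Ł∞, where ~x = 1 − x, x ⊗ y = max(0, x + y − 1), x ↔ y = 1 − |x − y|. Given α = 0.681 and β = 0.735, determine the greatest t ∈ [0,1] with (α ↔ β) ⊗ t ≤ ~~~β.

0.319

α ↔ β = 1 − |0.681 − 0.735| = 1 − 0.054 = 0.946
So the left factor is α ↔ β = 0.946.
~β = 1 − 0.735 = 0.265
~~β = 1 − 0.265 = 0.735
~~~β = 1 − 0.735 = 0.265
So the right-hand bound is ~~~β = 0.265.
The residuum of the Łukasiewicz t-norm gives the supremum: min(1, 1 − 0.946 + 0.265).
1 − 0.946 + 0.265 = 0.319, so t = min(1, 0.319) = 0.319.
Check: 0.946 ⊗ 0.319 = max(0, 0.265) = 0.265 ≤ 0.265.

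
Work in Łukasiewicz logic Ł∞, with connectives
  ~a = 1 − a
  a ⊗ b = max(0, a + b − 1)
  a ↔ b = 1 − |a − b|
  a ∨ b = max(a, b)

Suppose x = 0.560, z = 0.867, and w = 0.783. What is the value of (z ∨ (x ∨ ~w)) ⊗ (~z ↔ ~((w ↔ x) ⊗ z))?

~w = 1 − 0.783 = 0.217
x ∨ ~w = max(0.560, 0.217) = 0.560
z ∨ (x ∨ ~w) = max(0.867, 0.560) = 0.867
~z = 1 − 0.867 = 0.133
w ↔ x = 1 − |0.783 − 0.560| = 1 − 0.223 = 0.777
(w ↔ x) ⊗ z = max(0, 0.777 + 0.867 − 1) = max(0, 0.644) = 0.644
~((w ↔ x) ⊗ z) = 1 − 0.644 = 0.356
~z ↔ ~((w ↔ x) ⊗ z) = 1 − |0.133 − 0.356| = 1 − 0.223 = 0.777
(z ∨ (x ∨ ~w)) ⊗ (~z ↔ ~((w ↔ x) ⊗ z)) = max(0, 0.867 + 0.777 − 1) = max(0, 0.644) = 0.644

0.644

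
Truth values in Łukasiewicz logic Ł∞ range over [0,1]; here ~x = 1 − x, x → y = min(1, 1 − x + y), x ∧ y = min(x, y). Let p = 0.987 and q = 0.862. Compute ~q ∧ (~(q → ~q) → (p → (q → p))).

~q = 1 − 0.862 = 0.138
q → ~q = min(1, 1 − 0.862 + 0.138) = min(1, 0.276) = 0.276
~(q → ~q) = 1 − 0.276 = 0.724
q → p = min(1, 1 − 0.862 + 0.987) = min(1, 1.125) = 1.000
p → (q → p) = min(1, 1 − 0.987 + 1.000) = min(1, 1.013) = 1.000
~(q → ~q) → (p → (q → p)) = min(1, 1 − 0.724 + 1.000) = min(1, 1.276) = 1.000
~q ∧ (~(q → ~q) → (p → (q → p))) = min(0.138, 1.000) = 0.138

0.138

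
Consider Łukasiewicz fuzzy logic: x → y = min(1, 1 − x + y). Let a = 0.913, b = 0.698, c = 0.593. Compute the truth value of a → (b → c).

b → c = min(1, 1 − 0.698 + 0.593) = min(1, 0.895) = 0.895
a → (b → c) = min(1, 1 − 0.913 + 0.895) = min(1, 0.982) = 0.982

0.982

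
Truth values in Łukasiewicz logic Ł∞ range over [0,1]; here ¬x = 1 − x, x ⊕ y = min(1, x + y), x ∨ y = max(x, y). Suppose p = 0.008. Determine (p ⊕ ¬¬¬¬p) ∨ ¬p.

¬p = 1 − 0.008 = 0.992
¬¬p = 1 − 0.992 = 0.008
¬¬¬p = 1 − 0.008 = 0.992
¬¬¬¬p = 1 − 0.992 = 0.008
p ⊕ ¬¬¬¬p = min(1, 0.008 + 0.008) = min(1, 0.016) = 0.016
(p ⊕ ¬¬¬¬p) ∨ ¬p = max(0.016, 0.992) = 0.992

0.992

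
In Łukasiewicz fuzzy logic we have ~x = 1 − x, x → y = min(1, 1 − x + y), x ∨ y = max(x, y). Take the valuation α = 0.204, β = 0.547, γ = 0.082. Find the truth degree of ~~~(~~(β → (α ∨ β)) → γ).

α ∨ β = max(0.204, 0.547) = 0.547
β → (α ∨ β) = min(1, 1 − 0.547 + 0.547) = min(1, 1.000) = 1.000
~(β → (α ∨ β)) = 1 − 1.000 = 0.000
~~(β → (α ∨ β)) = 1 − 0.000 = 1.000
~~(β → (α ∨ β)) → γ = min(1, 1 − 1.000 + 0.082) = min(1, 0.082) = 0.082
~(~~(β → (α ∨ β)) → γ) = 1 − 0.082 = 0.918
~~(~~(β → (α ∨ β)) → γ) = 1 − 0.918 = 0.082
~~~(~~(β → (α ∨ β)) → γ) = 1 − 0.082 = 0.918

0.918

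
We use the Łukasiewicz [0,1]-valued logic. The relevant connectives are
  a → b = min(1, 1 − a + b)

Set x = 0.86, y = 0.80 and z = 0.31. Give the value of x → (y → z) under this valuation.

y → z = min(1, 1 − 0.80 + 0.31) = min(1, 0.51) = 0.51
x → (y → z) = min(1, 1 − 0.86 + 0.51) = min(1, 0.65) = 0.65

0.65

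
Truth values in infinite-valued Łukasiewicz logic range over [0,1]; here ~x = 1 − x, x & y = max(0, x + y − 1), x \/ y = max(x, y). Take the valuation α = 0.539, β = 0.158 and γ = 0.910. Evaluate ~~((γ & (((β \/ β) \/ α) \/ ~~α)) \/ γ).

0.910

β \/ β = max(0.158, 0.158) = 0.158
(β \/ β) \/ α = max(0.158, 0.539) = 0.539
~α = 1 − 0.539 = 0.461
~~α = 1 − 0.461 = 0.539
((β \/ β) \/ α) \/ ~~α = max(0.539, 0.539) = 0.539
γ & (((β \/ β) \/ α) \/ ~~α) = max(0, 0.910 + 0.539 − 1) = max(0, 0.449) = 0.449
(γ & (((β \/ β) \/ α) \/ ~~α)) \/ γ = max(0.449, 0.910) = 0.910
~((γ & (((β \/ β) \/ α) \/ ~~α)) \/ γ) = 1 − 0.910 = 0.090
~~((γ & (((β \/ β) \/ α) \/ ~~α)) \/ γ) = 1 − 0.090 = 0.910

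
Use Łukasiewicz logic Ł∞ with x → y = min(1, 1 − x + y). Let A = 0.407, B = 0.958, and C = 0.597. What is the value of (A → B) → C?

0.597

A → B = min(1, 1 − 0.407 + 0.958) = min(1, 1.551) = 1.000
(A → B) → C = min(1, 1 − 1.000 + 0.597) = min(1, 0.597) = 0.597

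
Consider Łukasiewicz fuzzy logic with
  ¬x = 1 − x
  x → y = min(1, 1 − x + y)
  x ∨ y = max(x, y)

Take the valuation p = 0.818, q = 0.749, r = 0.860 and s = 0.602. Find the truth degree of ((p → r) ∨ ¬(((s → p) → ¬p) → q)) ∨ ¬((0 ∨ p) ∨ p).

p → r = min(1, 1 − 0.818 + 0.860) = min(1, 1.042) = 1.000
s → p = min(1, 1 − 0.602 + 0.818) = min(1, 1.216) = 1.000
¬p = 1 − 0.818 = 0.182
(s → p) → ¬p = min(1, 1 − 1.000 + 0.182) = min(1, 0.182) = 0.182
((s → p) → ¬p) → q = min(1, 1 − 0.182 + 0.749) = min(1, 1.567) = 1.000
¬(((s → p) → ¬p) → q) = 1 − 1.000 = 0.000
(p → r) ∨ ¬(((s → p) → ¬p) → q) = max(1.000, 0.000) = 1.000
0 ∨ p = max(0.000, 0.818) = 0.818
(0 ∨ p) ∨ p = max(0.818, 0.818) = 0.818
¬((0 ∨ p) ∨ p) = 1 − 0.818 = 0.182
((p → r) ∨ ¬(((s → p) → ¬p) → q)) ∨ ¬((0 ∨ p) ∨ p) = max(1.000, 0.182) = 1.000

1.000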